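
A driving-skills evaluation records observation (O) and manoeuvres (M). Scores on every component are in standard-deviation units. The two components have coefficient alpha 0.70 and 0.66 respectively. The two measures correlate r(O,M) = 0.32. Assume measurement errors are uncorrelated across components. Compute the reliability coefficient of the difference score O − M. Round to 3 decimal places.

Var(O−M) = 1 + 1 − 2·0.32 = 2 − 0.64 = 1.36.
Because errors are independent across components, Cov(Tᵢ,Tⱼ) = Cov(Xᵢ,Xⱼ); the off-diagonal part of the true-score variance is the same as above.
True-score variance = [0.70 + 0.66] − 0.64 = 1.36 − 0.64 = 0.72.
Reliability = 0.72 / 1.36 = 0.529.

0.529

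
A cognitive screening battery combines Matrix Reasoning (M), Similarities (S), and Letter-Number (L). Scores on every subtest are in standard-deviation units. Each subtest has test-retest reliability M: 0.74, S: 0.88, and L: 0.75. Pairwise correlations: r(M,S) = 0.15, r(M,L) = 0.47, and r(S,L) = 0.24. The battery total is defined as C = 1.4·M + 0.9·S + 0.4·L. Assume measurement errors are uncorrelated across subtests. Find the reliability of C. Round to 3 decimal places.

Var(C) = 1.4² + 0.9² + 0.4² + 2·[1.26·0.15 + 0.56·0.47 + 0.36·0.24] = 2.93 + 1.0772 = 4.0072.
Under uncorrelated errors the observed covariances equal the true-score covariances, so only the own-variance terms attenuate.
True-score variance = [1.4²·0.74 + 0.9²·0.88 + 0.4²·0.75] + 1.0772 = 2.2832 + 1.0772 = 3.3604.
Reliability = 3.3604 / 4.0072 = 0.839.

0.839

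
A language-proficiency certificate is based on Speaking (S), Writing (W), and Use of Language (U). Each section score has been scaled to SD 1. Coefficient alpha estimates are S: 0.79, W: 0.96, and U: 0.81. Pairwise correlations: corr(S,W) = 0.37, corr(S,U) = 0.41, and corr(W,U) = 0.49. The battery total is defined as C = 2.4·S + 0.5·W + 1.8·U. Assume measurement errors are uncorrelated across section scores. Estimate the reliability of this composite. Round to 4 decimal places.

0.8740

Var(C) = 2.4² + 0.5² + 1.8² + 2·[1.2·0.37 + 4.32·0.41 + 0.9·0.49] = 9.25 + 5.3124 = 14.5624.
Under uncorrelated errors the observed covariances equal the true-score covariances, so only the own-variance terms attenuate.
True-score variance = [2.4²·0.79 + 0.5²·0.96 + 1.8²·0.81] + 5.3124 = 7.4148 + 5.3124 = 12.7272.
Reliability = 12.7272 / 14.5624 = 0.8740.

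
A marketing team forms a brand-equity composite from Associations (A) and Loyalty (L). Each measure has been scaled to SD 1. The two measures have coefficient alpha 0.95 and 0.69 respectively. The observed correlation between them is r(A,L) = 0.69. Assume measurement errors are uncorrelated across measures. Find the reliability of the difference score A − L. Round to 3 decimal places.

Var(A−L) = 1 + 1 − 2·0.69 = 2 − 1.38 = 0.62.
Under uncorrelated errors the observed covariances equal the true-score covariances, so only the own-variance terms attenuate.
True-score variance = [0.95 + 0.69] − 1.38 = 1.64 − 1.38 = 0.26.
Reliability = 0.26 / 0.62 = 0.419.

0.419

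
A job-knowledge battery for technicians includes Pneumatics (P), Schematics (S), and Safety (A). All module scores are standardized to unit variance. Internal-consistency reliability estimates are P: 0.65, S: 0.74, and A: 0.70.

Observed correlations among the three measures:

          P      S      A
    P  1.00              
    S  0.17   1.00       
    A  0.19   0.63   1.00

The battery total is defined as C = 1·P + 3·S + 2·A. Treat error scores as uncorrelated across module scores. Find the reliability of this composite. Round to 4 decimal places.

Var(C) = 1 + 3² + 2² + 2·[3·0.17 + 2·0.19 + 6·0.63] = 14 + 9.34 = 23.34.
With uncorrelated errors the cross-covariances are all true-score covariance, so they carry over unchanged; only the diagonal terms shrink to ρᵢσᵢ².
True-score variance = [0.65 + 3²·0.74 + 2²·0.70] + 9.34 = 10.11 + 9.34 = 19.45.
Reliability = 19.45 / 23.34 = 0.8333.

0.8333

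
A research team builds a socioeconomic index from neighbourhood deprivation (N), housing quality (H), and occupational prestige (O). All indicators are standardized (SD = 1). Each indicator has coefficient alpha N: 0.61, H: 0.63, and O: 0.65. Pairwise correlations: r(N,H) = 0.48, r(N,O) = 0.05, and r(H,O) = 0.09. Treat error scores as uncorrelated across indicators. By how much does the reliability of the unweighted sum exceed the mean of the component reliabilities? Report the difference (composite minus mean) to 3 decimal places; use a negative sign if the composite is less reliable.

0.108

Var(sum) = 3 + 1.24 = 4.24; true-score variance = 1.89 + 1.24 = 3.13; composite reliability = 0.7382.
Mean component reliability = 0.6300.
Difference = 0.7382 − 0.6300 = 0.108.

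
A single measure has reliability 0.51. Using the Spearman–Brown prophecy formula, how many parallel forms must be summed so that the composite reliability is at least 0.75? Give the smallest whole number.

k ≥ ρ*(1−ρ₁)/(ρ₁(1−ρ*)) = 0.75·0.49 / (0.51·0.25) = 2.882.
Smallest integer k = 3.

3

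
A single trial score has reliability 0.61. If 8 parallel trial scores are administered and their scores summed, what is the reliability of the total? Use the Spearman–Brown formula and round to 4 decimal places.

0.9260

ρ_k = kρ / (1 + (k−1)ρ) = 8·0.61 / (1 + 7·0.61) = 4.880 / 5.270 = 0.9260.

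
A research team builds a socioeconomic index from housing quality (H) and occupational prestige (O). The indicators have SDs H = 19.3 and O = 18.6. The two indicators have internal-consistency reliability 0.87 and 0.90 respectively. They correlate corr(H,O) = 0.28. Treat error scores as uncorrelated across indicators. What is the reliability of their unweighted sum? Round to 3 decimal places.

0.910

Var(H+O) = 19.3² + 18.6² + 2·[19.3·18.6·0.28] = 718.45 + 201.029 = 919.479.
Under uncorrelated errors the observed covariances equal the true-score covariances, so only the own-variance terms attenuate.
True-score variance = [19.3²·0.87 + 18.6²·0.90] + 201.029 = 635.43 + 201.029 = 836.459.
Reliability = 836.459 / 919.479 = 0.910.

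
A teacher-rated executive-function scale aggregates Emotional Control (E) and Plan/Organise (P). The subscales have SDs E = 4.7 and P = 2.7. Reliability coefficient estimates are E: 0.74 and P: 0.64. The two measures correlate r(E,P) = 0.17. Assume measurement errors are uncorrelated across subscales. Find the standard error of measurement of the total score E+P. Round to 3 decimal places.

Var(total) = 29.38 + 4.3146 = 33.6946.
True-score variance = 21.0122 + 4.3146 = 25.3268, so reliability = 0.7517.
Error variance = 33.6946 − 25.3268 = 8.3678; SEM = √8.3678 = 2.893.

2.893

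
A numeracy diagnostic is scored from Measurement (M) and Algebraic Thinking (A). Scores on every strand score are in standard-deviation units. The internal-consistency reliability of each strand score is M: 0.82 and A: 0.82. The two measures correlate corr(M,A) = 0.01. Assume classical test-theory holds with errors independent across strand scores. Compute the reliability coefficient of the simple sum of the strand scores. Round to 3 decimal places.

Var(M+A) = 2 + 2·[0.01] = 2 + 0.02 = 2.02.
Under uncorrelated errors the observed covariances equal the true-score covariances, so only the own-variance terms attenuate.
True-score variance = [0.82 + 0.82] + 0.02 = 1.64 + 0.02 = 1.66.
Reliability = 1.66 / 2.02 = 0.822.

0.822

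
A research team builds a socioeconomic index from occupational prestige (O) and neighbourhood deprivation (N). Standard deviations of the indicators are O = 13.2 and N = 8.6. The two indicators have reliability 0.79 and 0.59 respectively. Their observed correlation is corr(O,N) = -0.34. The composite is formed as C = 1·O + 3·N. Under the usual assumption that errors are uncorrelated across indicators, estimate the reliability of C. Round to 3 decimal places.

0.491

Var(C) = 13.2² + 3²·8.6² + 2·[3·13.2·8.6·(-0.34)] = 839.88 − 231.581 = 608.299.
With uncorrelated errors the cross-covariances are all true-score covariance, so they carry over unchanged; only the diagonal terms shrink to ρᵢσᵢ².
True-score variance = [13.2²·0.79 + 3²·8.6²·0.59] − 231.581 = 530.377 − 231.581 = 298.796.
Reliability = 298.796 / 608.299 = 0.491.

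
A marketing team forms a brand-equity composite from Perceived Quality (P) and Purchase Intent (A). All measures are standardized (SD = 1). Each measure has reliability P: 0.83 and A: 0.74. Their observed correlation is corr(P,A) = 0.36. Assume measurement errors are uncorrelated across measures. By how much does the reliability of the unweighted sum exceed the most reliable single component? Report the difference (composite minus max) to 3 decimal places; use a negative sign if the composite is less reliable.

0.012

Var(sum) = 2 + 0.72 = 2.72; true-score variance = 1.57 + 0.72 = 2.29; composite reliability = 0.8419.
Max component reliability = 0.8300.
Difference = 0.8419 − 0.8300 = 0.012.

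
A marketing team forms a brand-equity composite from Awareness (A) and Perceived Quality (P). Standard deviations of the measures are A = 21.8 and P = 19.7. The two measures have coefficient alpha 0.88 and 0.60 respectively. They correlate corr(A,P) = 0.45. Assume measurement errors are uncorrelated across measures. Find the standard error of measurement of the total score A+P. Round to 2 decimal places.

14.57

Var(total) = 863.33 + 386.514 = 1249.84.
True-score variance = 651.065 + 386.514 = 1037.58, so reliability = 0.8302.
Error variance = 1249.84 − 1037.58 = 212.265; SEM = √212.265 = 14.57.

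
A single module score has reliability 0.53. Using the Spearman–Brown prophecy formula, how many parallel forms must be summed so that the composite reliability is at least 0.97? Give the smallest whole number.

29

k ≥ ρ*(1−ρ₁)/(ρ₁(1−ρ*)) = 0.97·0.47 / (0.53·0.03) = 28.673.
Smallest integer k = 29.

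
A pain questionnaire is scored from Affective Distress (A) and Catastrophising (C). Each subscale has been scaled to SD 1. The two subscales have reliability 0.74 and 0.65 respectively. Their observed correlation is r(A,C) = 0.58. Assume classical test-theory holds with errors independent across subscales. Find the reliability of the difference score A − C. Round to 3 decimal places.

Var(A−C) = 1 + 1 − 2·0.58 = 2 − 1.16 = 0.84.
Under uncorrelated errors the observed covariances equal the true-score covariances, so only the own-variance terms attenuate.
True-score variance = [0.74 + 0.65] − 1.16 = 1.39 − 1.16 = 0.23.
Reliability = 0.23 / 0.84 = 0.274.

0.274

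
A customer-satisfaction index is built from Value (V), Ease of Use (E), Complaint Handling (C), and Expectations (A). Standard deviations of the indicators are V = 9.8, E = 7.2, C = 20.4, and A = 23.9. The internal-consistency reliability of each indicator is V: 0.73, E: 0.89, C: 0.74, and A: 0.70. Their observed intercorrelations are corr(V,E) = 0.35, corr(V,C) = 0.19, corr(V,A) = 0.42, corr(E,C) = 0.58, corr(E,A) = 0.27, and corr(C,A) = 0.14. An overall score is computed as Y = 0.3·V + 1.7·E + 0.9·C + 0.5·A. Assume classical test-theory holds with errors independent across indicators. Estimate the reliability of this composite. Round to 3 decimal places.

Var(Y) = 0.3²·9.8² + 1.7²·7.2² + 0.9²·20.4² + 0.5²·23.9² + 2·[0.51·9.8·7.2·0.35 + 0.27·9.8·20.4·0.19 + 0.15·9.8·23.9·0.42 + 1.53·7.2·20.4·0.58 + 0.85·7.2·23.9·0.27 + 0.45·20.4·23.9·0.14] = 638.353 + 476.313 = 1114.67.
With uncorrelated errors the cross-covariances are all true-score covariance, so they carry over unchanged; only the diagonal terms shrink to ρᵢσᵢ².
True-score variance = [0.3²·9.8²·0.73 + 1.7²·7.2²·0.89 + 0.9²·20.4²·0.74 + 0.5²·23.9²·0.70] + 476.313 = 489.056 + 476.313 = 965.369.
Reliability = 965.369 / 1114.67 = 0.866.

0.866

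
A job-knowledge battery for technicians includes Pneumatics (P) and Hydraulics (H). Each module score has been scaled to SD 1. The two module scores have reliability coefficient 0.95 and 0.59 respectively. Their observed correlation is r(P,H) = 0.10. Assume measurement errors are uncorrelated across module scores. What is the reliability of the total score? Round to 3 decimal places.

0.791

Var(P+H) = 2 + 2·[0.10] = 2 + 0.2 = 2.2.
Because errors are independent across components, Cov(Tᵢ,Tⱼ) = Cov(Xᵢ,Xⱼ); the off-diagonal part of the true-score variance is the same as above.
True-score variance = [0.95 + 0.59] + 0.2 = 1.54 + 0.2 = 1.74.
Reliability = 1.74 / 2.2 = 0.791.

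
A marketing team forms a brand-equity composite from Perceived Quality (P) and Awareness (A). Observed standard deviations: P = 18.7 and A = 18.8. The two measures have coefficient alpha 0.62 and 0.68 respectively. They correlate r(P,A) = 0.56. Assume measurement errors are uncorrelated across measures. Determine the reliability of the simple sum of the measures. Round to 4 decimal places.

0.7757

Var(P+A) = 18.7² + 18.8² + 2·[18.7·18.8·0.56] = 703.13 + 393.747 = 1096.88.
Because errors are independent across components, Cov(Tᵢ,Tⱼ) = Cov(Xᵢ,Xⱼ); the off-diagonal part of the true-score variance is the same as above.
True-score variance = [18.7²·0.62 + 18.8²·0.68] + 393.747 = 457.147 + 393.747 = 850.894.
Reliability = 850.894 / 1096.88 = 0.7757.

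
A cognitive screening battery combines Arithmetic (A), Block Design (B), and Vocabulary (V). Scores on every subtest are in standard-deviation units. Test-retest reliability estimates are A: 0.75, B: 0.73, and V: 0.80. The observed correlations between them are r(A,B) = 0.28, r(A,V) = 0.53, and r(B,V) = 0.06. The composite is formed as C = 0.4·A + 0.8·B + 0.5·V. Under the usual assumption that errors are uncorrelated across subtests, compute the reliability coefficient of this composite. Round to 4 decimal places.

0.8235

Var(C) = 0.4² + 0.8² + 0.5² + 2·[0.32·0.28 + 0.2·0.53 + 0.4·0.06] = 1.05 + 0.4392 = 1.4892.
Under uncorrelated errors the observed covariances equal the true-score covariances, so only the own-variance terms attenuate.
True-score variance = [0.4²·0.75 + 0.8²·0.73 + 0.5²·0.80] + 0.4392 = 0.7872 + 0.4392 = 1.2264.
Reliability = 1.2264 / 1.4892 = 0.8235.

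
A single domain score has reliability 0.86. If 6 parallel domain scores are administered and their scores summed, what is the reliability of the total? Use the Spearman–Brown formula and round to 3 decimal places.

0.974

ρ_k = kρ / (1 + (k−1)ρ) = 6·0.86 / (1 + 5·0.86) = 5.160 / 5.300 = 0.974.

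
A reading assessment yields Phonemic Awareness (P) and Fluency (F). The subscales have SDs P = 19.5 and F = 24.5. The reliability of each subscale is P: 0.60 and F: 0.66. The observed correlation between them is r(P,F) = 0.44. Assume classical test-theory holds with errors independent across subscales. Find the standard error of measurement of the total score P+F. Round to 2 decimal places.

18.87

Var(total) = 980.5 + 420.42 = 1400.92.
True-score variance = 624.315 + 420.42 = 1044.74, so reliability = 0.7457.
Error variance = 1400.92 − 1044.74 = 356.185; SEM = √356.185 = 18.87.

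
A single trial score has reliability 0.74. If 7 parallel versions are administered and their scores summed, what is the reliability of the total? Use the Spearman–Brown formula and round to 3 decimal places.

0.952

ρ_k = kρ / (1 + (k−1)ρ) = 7·0.74 / (1 + 6·0.74) = 5.180 / 5.440 = 0.952.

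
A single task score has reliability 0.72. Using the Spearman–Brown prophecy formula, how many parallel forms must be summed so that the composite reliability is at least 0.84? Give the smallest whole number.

k ≥ ρ*(1−ρ₁)/(ρ₁(1−ρ*)) = 0.84·0.28 / (0.72·0.16) = 2.042.
Smallest integer k = 3.

3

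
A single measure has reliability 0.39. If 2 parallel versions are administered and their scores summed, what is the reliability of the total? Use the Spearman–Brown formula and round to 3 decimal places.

0.561

ρ_k = kρ / (1 + (k−1)ρ) = 2·0.39 / (1 + 1·0.39) = 0.780 / 1.390 = 0.561.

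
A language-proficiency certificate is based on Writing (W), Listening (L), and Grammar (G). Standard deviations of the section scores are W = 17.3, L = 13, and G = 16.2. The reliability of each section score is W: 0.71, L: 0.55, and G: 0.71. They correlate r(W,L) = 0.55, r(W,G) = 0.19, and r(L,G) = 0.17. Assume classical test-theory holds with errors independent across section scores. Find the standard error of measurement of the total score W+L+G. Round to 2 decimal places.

15.46

Var(total) = 730.73 + 425.493 = 1156.22.
True-score variance = 491.778 + 425.493 = 917.271, so reliability = 0.7933.
Error variance = 1156.22 − 917.271 = 238.952; SEM = √238.952 = 15.46.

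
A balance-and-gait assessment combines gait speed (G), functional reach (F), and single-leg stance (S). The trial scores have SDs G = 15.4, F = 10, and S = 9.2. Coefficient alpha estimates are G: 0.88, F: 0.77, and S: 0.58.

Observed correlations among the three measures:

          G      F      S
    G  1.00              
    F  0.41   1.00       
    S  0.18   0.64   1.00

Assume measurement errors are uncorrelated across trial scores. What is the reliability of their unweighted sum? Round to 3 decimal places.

0.879

Var(G+F+S) = 15.4² + 10² + 9.2² + 2·[15.4·10·0.41 + 15.4·9.2·0.18 + 10·9.2·0.64] = 421.8 + 295.045 = 716.845.
Because errors are independent across components, Cov(Tᵢ,Tⱼ) = Cov(Xᵢ,Xⱼ); the off-diagonal part of the true-score variance is the same as above.
True-score variance = [15.4²·0.88 + 10²·0.77 + 9.2²·0.58] + 295.045 = 334.792 + 295.045 = 629.837.
Reliability = 629.837 / 716.845 = 0.879.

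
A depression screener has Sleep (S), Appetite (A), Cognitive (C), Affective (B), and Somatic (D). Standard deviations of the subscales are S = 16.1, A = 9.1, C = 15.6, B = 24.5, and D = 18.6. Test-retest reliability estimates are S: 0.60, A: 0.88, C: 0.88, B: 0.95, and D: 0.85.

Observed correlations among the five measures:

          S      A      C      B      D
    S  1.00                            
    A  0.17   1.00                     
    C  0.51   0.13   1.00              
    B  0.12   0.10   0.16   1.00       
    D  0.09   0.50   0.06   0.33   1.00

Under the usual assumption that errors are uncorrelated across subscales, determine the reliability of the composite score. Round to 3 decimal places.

0.917

Var(S+A+C+B+D) = 16.1² + 9.1² + 15.6² + 24.5² + 18.6² + 2·[16.1·9.1·0.17 + 16.1·15.6·0.51 + 16.1·24.5·0.12 + 16.1·18.6·0.09 + 9.1·15.6·0.13 + 9.1·24.5·0.10 + 9.1·18.6·0.50 + 15.6·24.5·0.16 + 15.6·18.6·0.06 + 24.5·18.6·0.33] = 1531.59 + 1163.21 = 2694.8.
Because errors are independent across components, Cov(Tᵢ,Tⱼ) = Cov(Xᵢ,Xⱼ); the off-diagonal part of the true-score variance is the same as above.
True-score variance = [16.1²·0.60 + 9.1²·0.88 + 15.6²·0.88 + 24.5²·0.95 + 18.6²·0.85] + 1163.21 = 1306.86 + 1163.21 = 2470.07.
Reliability = 2470.07 / 2694.8 = 0.917.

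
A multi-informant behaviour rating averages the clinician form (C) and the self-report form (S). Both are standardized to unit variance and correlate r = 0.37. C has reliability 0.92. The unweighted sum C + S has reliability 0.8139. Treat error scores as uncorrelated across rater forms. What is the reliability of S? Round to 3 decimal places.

0.570

Var(C+S) = 2 + 2·0.37 = 2.740.
True-score variance = ρ_C + ρ_S + 2·0.37, so 0.8139 = (0.92 + ρ_S + 0.74) / 2.740.
ρ_S = 0.8139·2.740 − 0.92 − 0.74 = 0.570.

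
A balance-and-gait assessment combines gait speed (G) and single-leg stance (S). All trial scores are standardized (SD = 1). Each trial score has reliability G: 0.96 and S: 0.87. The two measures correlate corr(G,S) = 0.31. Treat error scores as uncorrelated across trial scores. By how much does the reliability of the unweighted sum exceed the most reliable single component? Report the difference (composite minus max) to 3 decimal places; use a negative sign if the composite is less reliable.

Var(sum) = 2 + 0.62 = 2.62; true-score variance = 1.83 + 0.62 = 2.45; composite reliability = 0.9351.
Max component reliability = 0.9600.
Difference = 0.9351 − 0.9600 = -0.025.

-0.025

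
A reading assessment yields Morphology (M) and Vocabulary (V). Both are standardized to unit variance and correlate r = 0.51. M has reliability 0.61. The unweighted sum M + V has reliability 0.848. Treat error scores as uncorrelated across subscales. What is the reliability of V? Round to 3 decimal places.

Var(M+V) = 2 + 2·0.51 = 3.020.
True-score variance = ρ_M + ρ_V + 2·0.51, so 0.848 = (0.61 + ρ_V + 1.02) / 3.020.
ρ_V = 0.848·3.020 − 0.61 − 1.02 = 0.931.

0.931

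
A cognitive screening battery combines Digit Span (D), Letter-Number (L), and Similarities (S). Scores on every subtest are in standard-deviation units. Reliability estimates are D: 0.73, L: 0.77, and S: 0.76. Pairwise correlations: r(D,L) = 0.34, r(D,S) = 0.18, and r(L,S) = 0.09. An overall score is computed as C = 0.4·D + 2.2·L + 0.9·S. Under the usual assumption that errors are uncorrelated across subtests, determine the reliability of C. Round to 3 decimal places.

0.804

Var(C) = 0.4² + 2.2² + 0.9² + 2·[0.88·0.34 + 0.36·0.18 + 1.98·0.09] = 5.81 + 1.0844 = 6.8944.
Because errors are independent across components, Cov(Tᵢ,Tⱼ) = Cov(Xᵢ,Xⱼ); the off-diagonal part of the true-score variance is the same as above.
True-score variance = [0.4²·0.73 + 2.2²·0.77 + 0.9²·0.76] + 1.0844 = 4.4592 + 1.0844 = 5.5436.
Reliability = 5.5436 / 6.8944 = 0.804.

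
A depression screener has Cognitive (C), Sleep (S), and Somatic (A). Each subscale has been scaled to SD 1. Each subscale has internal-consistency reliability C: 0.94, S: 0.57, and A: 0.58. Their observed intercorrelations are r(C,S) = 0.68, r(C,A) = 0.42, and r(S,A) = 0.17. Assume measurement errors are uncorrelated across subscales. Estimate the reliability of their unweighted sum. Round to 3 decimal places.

Var(C+S+A) = 3 + 2·[0.68 + 0.42 + 0.17] = 3 + 2.54 = 5.54.
Because errors are independent across components, Cov(Tᵢ,Tⱼ) = Cov(Xᵢ,Xⱼ); the off-diagonal part of the true-score variance is the same as above.
True-score variance = [0.94 + 0.57 + 0.58] + 2.54 = 2.09 + 2.54 = 4.63.
Reliability = 4.63 / 5.54 = 0.836.

0.836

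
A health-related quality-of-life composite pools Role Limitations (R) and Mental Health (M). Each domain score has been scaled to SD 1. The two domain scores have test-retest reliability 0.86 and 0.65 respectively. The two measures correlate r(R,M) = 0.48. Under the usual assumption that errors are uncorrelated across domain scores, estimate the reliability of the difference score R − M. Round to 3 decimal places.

Var(R−M) = 1 + 1 − 2·0.48 = 2 − 0.96 = 1.04.
Because errors are independent across components, Cov(Tᵢ,Tⱼ) = Cov(Xᵢ,Xⱼ); the off-diagonal part of the true-score variance is the same as above.
True-score variance = [0.86 + 0.65] − 0.96 = 1.51 − 0.96 = 0.55.
Reliability = 0.55 / 1.04 = 0.529.

0.529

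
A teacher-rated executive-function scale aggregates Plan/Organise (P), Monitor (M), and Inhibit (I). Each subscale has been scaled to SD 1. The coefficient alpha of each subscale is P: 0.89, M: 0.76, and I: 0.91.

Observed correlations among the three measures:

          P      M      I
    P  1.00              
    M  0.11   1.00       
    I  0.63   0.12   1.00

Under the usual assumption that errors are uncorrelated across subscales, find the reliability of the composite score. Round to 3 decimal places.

Var(P+M+I) = 3 + 2·[0.11 + 0.63 + 0.12] = 3 + 1.72 = 4.72.
Under uncorrelated errors the observed covariances equal the true-score covariances, so only the own-variance terms attenuate.
True-score variance = [0.89 + 0.76 + 0.91] + 1.72 = 2.56 + 1.72 = 4.28.
Reliability = 4.28 / 4.72 = 0.907.

0.907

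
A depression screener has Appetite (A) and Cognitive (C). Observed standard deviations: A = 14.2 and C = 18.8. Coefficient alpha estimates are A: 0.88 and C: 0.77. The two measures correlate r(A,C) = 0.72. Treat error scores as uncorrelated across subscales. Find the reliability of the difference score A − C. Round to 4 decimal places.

0.3819

Var(A−C) = 14.2² + 18.8² − 2·14.2·18.8·0.72 = 555.08 − 384.422 = 170.658.
With uncorrelated errors the cross-covariances are all true-score covariance, so they carry over unchanged; only the diagonal terms shrink to ρᵢσᵢ².
True-score variance = [14.2²·0.88 + 18.8²·0.77] − 384.422 = 449.592 − 384.422 = 65.1696.
Reliability = 65.1696 / 170.658 = 0.3819.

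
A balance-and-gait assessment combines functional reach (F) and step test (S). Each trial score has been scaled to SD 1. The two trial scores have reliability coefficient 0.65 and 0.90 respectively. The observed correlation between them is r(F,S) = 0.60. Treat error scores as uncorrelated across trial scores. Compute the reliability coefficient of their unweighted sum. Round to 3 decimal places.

0.859

Var(F+S) = 2 + 2·[0.60] = 2 + 1.2 = 3.2.
Under uncorrelated errors the observed covariances equal the true-score covariances, so only the own-variance terms attenuate.
True-score variance = [0.65 + 0.90] + 1.2 = 1.55 + 1.2 = 2.75.
Reliability = 2.75 / 3.2 = 0.859.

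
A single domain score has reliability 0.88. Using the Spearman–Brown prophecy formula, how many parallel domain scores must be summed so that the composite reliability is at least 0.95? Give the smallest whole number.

3

k ≥ ρ*(1−ρ₁)/(ρ₁(1−ρ*)) = 0.95·0.12 / (0.88·0.05) = 2.591.
Smallest integer k = 3.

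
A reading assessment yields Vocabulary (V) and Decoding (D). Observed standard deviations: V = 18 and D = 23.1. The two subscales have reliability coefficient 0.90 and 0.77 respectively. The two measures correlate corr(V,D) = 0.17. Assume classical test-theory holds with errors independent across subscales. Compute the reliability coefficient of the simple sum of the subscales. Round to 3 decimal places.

0.845

Var(V+D) = 18² + 23.1² + 2·[18·23.1·0.17] = 857.61 + 141.372 = 998.982.
Under uncorrelated errors the observed covariances equal the true-score covariances, so only the own-variance terms attenuate.
True-score variance = [18²·0.90 + 23.1²·0.77] + 141.372 = 702.48 + 141.372 = 843.852.
Reliability = 843.852 / 998.982 = 0.845.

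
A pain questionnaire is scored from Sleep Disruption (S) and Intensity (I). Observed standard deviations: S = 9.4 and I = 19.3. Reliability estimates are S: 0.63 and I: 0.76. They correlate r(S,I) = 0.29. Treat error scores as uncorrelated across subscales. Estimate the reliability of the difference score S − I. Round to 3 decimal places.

0.657

Var(S−I) = 9.4² + 19.3² − 2·9.4·19.3·0.29 = 460.85 − 105.224 = 355.626.
Under uncorrelated errors the observed covariances equal the true-score covariances, so only the own-variance terms attenuate.
True-score variance = [9.4²·0.63 + 19.3²·0.76] − 105.224 = 338.759 − 105.224 = 233.536.
Reliability = 233.536 / 355.626 = 0.657.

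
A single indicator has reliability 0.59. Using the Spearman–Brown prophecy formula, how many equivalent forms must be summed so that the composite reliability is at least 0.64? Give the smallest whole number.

2

k ≥ ρ*(1−ρ₁)/(ρ₁(1−ρ*)) = 0.64·0.41 / (0.59·0.36) = 1.235.
Smallest integer k = 2.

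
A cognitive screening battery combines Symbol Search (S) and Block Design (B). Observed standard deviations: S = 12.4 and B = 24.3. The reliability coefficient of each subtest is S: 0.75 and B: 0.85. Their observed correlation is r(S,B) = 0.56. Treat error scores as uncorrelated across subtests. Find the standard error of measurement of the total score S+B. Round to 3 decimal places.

Var(total) = 744.25 + 337.478 = 1081.73.
True-score variance = 617.236 + 337.478 = 954.715, so reliability = 0.8826.
Error variance = 1081.73 − 954.715 = 127.014; SEM = √127.014 = 11.270.

11.270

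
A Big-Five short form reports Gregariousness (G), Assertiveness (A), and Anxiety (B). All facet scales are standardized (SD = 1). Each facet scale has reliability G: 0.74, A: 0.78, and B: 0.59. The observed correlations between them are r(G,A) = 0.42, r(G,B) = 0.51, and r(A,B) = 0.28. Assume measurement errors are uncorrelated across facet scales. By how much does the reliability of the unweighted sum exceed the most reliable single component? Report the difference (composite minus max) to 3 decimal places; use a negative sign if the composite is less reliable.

0.056

Var(sum) = 3 + 2.42 = 5.42; true-score variance = 2.11 + 2.42 = 4.53; composite reliability = 0.8358.
Max component reliability = 0.7800.
Difference = 0.8358 − 0.7800 = 0.056.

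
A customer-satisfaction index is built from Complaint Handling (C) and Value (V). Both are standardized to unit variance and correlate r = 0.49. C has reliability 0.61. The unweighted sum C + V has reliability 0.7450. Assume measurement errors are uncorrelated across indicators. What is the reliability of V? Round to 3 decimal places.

Var(C+V) = 2 + 2·0.49 = 2.980.
True-score variance = ρ_C + ρ_V + 2·0.49, so 0.7450 = (0.61 + ρ_V + 0.98) / 2.980.
ρ_V = 0.7450·2.980 − 0.61 − 0.98 = 0.630.

0.630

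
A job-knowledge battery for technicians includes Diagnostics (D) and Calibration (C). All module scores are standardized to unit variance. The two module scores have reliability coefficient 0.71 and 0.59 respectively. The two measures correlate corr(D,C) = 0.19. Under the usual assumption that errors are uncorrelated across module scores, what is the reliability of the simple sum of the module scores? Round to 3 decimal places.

0.706

Var(D+C) = 2 + 2·[0.19] = 2 + 0.38 = 2.38.
Under uncorrelated errors the observed covariances equal the true-score covariances, so only the own-variance terms attenuate.
True-score variance = [0.71 + 0.59] + 0.38 = 1.3 + 0.38 = 1.68.
Reliability = 1.68 / 2.38 = 0.706.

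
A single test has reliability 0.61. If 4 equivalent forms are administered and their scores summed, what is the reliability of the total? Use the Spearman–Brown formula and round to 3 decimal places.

0.862

ρ_k = kρ / (1 + (k−1)ρ) = 4·0.61 / (1 + 3·0.61) = 2.440 / 2.830 = 0.862.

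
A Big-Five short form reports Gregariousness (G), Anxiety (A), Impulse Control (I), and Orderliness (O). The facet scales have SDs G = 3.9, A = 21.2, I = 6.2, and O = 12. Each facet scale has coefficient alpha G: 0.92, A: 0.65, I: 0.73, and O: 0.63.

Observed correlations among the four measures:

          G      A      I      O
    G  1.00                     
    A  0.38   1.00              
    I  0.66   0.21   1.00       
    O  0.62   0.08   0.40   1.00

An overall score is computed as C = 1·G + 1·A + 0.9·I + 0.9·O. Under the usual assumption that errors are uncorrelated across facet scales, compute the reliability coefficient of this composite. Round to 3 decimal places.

Var(C) = 3.9² + 21.2² + 0.9²·6.2² + 0.9²·12² + 2·[3.9·21.2·0.38 + 0.9·3.9·6.2·0.66 + 0.9·3.9·12·0.62 + 0.9·21.2·6.2·0.21 + 0.9·21.2·12·0.08 + 0.81·6.2·12·0.40] = 612.426 + 278.321 = 890.747.
Because errors are independent across components, Cov(Tᵢ,Tⱼ) = Cov(Xᵢ,Xⱼ); the off-diagonal part of the true-score variance is the same as above.
True-score variance = [3.9²·0.92 + 21.2²·0.65 + 0.9²·6.2²·0.73 + 0.9²·12²·0.63] + 278.321 = 402.342 + 278.321 = 680.663.
Reliability = 680.663 / 890.747 = 0.764.

0.764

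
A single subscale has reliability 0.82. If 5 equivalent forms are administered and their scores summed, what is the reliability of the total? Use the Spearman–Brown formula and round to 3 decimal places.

ρ_k = kρ / (1 + (k−1)ρ) = 5·0.82 / (1 + 4·0.82) = 4.100 / 4.280 = 0.958.

0.958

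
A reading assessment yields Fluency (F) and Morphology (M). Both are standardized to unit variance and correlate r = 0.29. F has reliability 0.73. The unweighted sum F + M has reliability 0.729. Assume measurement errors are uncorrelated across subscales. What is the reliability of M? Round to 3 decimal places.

0.571

Var(F+M) = 2 + 2·0.29 = 2.580.
True-score variance = ρ_F + ρ_M + 2·0.29, so 0.729 = (0.73 + ρ_M + 0.58) / 2.580.
ρ_M = 0.729·2.580 − 0.73 − 0.58 = 0.571.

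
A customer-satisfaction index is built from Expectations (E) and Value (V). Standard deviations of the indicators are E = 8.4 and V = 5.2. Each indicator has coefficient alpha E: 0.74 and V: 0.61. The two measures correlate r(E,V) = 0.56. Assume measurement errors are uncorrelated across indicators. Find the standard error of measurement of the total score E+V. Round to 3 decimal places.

5.375

Var(total) = 97.6 + 48.9216 = 146.522.
True-score variance = 68.7088 + 48.9216 = 117.63, so reliability = 0.8028.
Error variance = 146.522 − 117.63 = 28.8912; SEM = √28.8912 = 5.375.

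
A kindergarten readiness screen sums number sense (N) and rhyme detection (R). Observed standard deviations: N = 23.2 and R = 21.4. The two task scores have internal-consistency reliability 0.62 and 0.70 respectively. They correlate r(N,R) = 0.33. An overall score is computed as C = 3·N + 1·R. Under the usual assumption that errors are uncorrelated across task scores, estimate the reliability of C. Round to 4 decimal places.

0.6853

Var(C) = 3²·23.2² + 21.4² + 2·[3·23.2·21.4·0.33] = 5302.12 + 983.03 = 6285.15.
Because errors are independent across components, Cov(Tᵢ,Tⱼ) = Cov(Xᵢ,Xⱼ); the off-diagonal part of the true-score variance is the same as above.
True-score variance = [3²·23.2²·0.62 + 21.4²·0.70] + 983.03 = 3323.95 + 983.03 = 4306.98.
Reliability = 4306.98 / 6285.15 = 0.6853.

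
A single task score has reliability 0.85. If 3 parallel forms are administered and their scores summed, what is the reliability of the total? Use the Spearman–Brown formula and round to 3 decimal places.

ρ_k = kρ / (1 + (k−1)ρ) = 3·0.85 / (1 + 2·0.85) = 2.550 / 2.700 = 0.944.

0.944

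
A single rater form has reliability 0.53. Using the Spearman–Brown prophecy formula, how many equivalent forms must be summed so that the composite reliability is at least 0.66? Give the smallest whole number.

2

k ≥ ρ*(1−ρ₁)/(ρ₁(1−ρ*)) = 0.66·0.47 / (0.53·0.34) = 1.721.
Smallest integer k = 2.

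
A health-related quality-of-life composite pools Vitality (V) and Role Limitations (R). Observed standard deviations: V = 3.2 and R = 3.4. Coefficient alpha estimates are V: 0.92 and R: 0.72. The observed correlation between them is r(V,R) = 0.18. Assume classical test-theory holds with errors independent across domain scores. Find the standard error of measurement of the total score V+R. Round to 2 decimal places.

2.01

Var(total) = 21.8 + 3.9168 = 25.7168.
True-score variance = 17.744 + 3.9168 = 21.6608, so reliability = 0.8423.
Error variance = 25.7168 − 21.6608 = 4.056; SEM = √4.056 = 2.01.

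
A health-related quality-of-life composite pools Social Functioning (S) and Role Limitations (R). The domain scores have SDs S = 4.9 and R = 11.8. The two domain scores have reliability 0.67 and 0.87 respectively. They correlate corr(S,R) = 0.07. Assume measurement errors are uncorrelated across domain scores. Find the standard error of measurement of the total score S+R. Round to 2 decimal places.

Var(total) = 163.25 + 8.0948 = 171.345.
True-score variance = 137.226 + 8.0948 = 145.32, so reliability = 0.8481.
Error variance = 171.345 − 145.32 = 26.0245; SEM = √26.0245 = 5.10.

5.10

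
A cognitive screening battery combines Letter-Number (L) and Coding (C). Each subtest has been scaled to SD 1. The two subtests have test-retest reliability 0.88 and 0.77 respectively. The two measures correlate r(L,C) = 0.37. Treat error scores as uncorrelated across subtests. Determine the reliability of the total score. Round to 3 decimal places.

Var(L+C) = 2 + 2·[0.37] = 2 + 0.74 = 2.74.
Because errors are independent across components, Cov(Tᵢ,Tⱼ) = Cov(Xᵢ,Xⱼ); the off-diagonal part of the true-score variance is the same as above.
True-score variance = [0.88 + 0.77] + 0.74 = 1.65 + 0.74 = 2.39.
Reliability = 2.39 / 2.74 = 0.872.

0.872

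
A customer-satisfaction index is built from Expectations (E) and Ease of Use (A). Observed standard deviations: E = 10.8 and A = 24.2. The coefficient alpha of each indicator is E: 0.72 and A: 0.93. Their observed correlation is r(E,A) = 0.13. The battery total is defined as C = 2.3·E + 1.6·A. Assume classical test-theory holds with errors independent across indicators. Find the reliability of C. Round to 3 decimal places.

0.883

Var(C) = 2.3²·10.8² + 1.6²·24.2² + 2·[3.68·10.8·24.2·0.13] = 2116.26 + 250.069 = 2366.33.
Under uncorrelated errors the observed covariances equal the true-score covariances, so only the own-variance terms attenuate.
True-score variance = [2.3²·10.8²·0.72 + 1.6²·24.2²·0.93] + 250.069 = 1838.55 + 250.069 = 2088.62.
Reliability = 2088.62 / 2366.33 = 0.883.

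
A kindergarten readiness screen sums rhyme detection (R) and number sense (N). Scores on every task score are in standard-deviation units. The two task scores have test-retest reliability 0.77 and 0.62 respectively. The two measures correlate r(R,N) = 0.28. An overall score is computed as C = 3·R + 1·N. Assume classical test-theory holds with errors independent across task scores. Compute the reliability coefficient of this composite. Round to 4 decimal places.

0.7902

Var(C) = 3² + 1 + 2·[3·0.28] = 10 + 1.68 = 11.68.
With uncorrelated errors the cross-covariances are all true-score covariance, so they carry over unchanged; only the diagonal terms shrink to ρᵢσᵢ².
True-score variance = [3²·0.77 + 0.62] + 1.68 = 7.55 + 1.68 = 9.23.
Reliability = 9.23 / 11.68 = 0.7902.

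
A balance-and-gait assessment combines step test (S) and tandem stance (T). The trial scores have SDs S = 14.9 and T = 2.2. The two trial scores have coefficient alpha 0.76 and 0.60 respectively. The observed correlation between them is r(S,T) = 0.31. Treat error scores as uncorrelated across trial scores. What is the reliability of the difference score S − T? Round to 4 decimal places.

0.7326

Var(S−T) = 14.9² + 2.2² − 2·14.9·2.2·0.31 = 226.85 − 20.3236 = 206.526.
Under uncorrelated errors the observed covariances equal the true-score covariances, so only the own-variance terms attenuate.
True-score variance = [14.9²·0.76 + 2.2²·0.60] − 20.3236 = 171.632 − 20.3236 = 151.308.
Reliability = 151.308 / 206.526 = 0.7326.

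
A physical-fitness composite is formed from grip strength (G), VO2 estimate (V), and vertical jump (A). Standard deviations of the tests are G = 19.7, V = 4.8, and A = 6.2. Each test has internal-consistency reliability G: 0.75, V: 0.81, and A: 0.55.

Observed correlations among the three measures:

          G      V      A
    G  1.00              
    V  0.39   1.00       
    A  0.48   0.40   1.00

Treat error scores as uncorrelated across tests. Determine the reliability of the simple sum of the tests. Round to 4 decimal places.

Var(G+V+A) = 19.7² + 4.8² + 6.2² + 2·[19.7·4.8·0.39 + 19.7·6.2·0.48 + 4.8·6.2·0.40] = 449.57 + 214.819 = 664.389.
Under uncorrelated errors the observed covariances equal the true-score covariances, so only the own-variance terms attenuate.
True-score variance = [19.7²·0.75 + 4.8²·0.81 + 6.2²·0.55] + 214.819 = 330.872 + 214.819 = 545.691.
Reliability = 545.691 / 664.389 = 0.8213.

0.8213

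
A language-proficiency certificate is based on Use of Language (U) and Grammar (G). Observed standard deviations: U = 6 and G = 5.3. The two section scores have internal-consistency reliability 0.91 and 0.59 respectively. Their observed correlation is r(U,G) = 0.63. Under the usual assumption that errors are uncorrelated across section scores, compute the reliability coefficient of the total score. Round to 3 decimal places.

Var(U+G) = 6² + 5.3² + 2·[6·5.3·0.63] = 64.09 + 40.068 = 104.158.
Under uncorrelated errors the observed covariances equal the true-score covariances, so only the own-variance terms attenuate.
True-score variance = [6²·0.91 + 5.3²·0.59] + 40.068 = 49.3331 + 40.068 = 89.4011.
Reliability = 89.4011 / 104.158 = 0.858.

0.858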